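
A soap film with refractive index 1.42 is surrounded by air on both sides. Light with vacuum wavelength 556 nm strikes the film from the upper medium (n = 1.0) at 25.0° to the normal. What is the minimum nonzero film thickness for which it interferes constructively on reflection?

At the upper boundary (n = 1.0 to n = 1.42) the reflected ray undergoes a half-wave phase shift.
At the lower boundary (n = 1.42 to n = 1.0) the reflected ray undergoes no phase shift.
The two reflections differ by half a wavelength.
So the condition for constructive reflection is 2 n t cos θ_r = (m + ½) λ.
Snell's law: 1.0 sin 25.0° = 1.42 sin θ_r → sin θ_r = 0.298, cos θ_r = 0.955.
Minimum at m = 0: t = λ / (4 n cos θ_r) = 556 / (4 × 1.42 × 0.955) = 103 nm.

103 nm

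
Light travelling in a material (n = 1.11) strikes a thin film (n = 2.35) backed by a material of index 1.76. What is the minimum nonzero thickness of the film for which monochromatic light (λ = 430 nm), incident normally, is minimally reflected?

91.5 nm

Ray reflecting at the top interface goes from n = 1.11 toward n = 2.35: a half-wave phase shift.
Bottom surface (2.35 → 1.76): reflection off a lower-index medium gives no phase shift.
The two reflections differ by half a wavelength.
With one net inversion, destructive interference in reflection requires 2 n t = m λ.
Minimum nonzero at m = 1: t = λ / (2 n) = 430 / (2 × 2.35) = 91.5 nm.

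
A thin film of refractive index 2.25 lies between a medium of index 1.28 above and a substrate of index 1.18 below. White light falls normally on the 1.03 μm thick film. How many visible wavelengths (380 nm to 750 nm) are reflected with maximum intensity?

6

Top surface (1.28 → 2.25): reflection off a higher-index medium gives a half-wave phase shift.
Ray reflecting at the bottom interface goes from n = 2.25 toward n = 1.18: no phase shift.
Net: one phase inversion between the two reflected rays.
So the condition for constructive reflection is 2 n t = (m + ½) λ.
λ = 2 n t / (m + ½) = 4635 / (m + ½) nm.
m=5: 843 nm (IR); m=6: 713 nm (visible); m=7: 618 nm (visible); m=8: 545 nm (visible); m=9: 488 nm (visible); m=10: 441 nm (visible); m=11: 403 nm (visible); m=12: 371 nm (UV).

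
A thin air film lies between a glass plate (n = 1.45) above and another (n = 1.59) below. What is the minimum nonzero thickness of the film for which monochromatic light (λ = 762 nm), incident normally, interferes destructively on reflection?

381 nm

Top surface (1.45 → 1.0): reflection off a lower-index medium gives no phase shift.
At the lower boundary (n = 1.0 to n = 1.59) the reflected ray undergoes a half-wave phase shift.
Exactly one π shift → a net half-wave offset.
For minimum reflection here: 2 n t = m λ.
Minimum nonzero at m = 1: t = λ / (2 n) = 762 / (2 × 1.0) = 381 nm.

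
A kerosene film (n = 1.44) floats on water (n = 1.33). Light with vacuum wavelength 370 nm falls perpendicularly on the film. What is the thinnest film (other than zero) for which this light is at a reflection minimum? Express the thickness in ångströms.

Ray reflecting at the top interface goes from n = 1.0 toward n = 1.44: a half-wave phase shift.
Bottom surface (1.44 → 1.33): reflection off a lower-index medium gives no phase shift.
Net: one phase inversion between the two reflected rays.
So the condition for destructive reflection is 2 n t = m λ.
Minimum nonzero at m = 1: t = λ / (2 n) = 370 / (2 × 1.44) = 128 nm.

1285 Å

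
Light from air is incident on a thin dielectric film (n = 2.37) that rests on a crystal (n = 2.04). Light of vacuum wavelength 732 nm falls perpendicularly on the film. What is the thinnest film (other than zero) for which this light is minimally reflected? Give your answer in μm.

At the upper boundary (n = 1.0 to n = 2.37) the reflected ray undergoes a half-wave phase shift.
At the lower boundary (n = 2.37 to n = 2.04) the reflected ray undergoes no phase shift.
Net: one phase inversion between the two reflected rays.
So the condition for destructive reflection is 2 n t = m λ.
Minimum nonzero at m = 1: t = λ / (2 n) = 732 / (2 × 2.37) = 154 nm.

0.154 μm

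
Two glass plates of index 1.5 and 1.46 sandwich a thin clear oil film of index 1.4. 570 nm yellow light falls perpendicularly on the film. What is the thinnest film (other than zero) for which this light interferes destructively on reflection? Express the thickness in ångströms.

2036 Å

Top surface (1.5 → 1.4): reflection off a lower-index medium gives no phase shift.
Bottom surface (1.4 → 1.46): reflection off a higher-index medium gives a half-wave phase shift.
Exactly one π shift → a net half-wave offset.
So the condition for destructive reflection is 2 n t = m λ.
Minimum nonzero at m = 1: t = λ / (2 n) = 570 / (2 × 1.4) = 204 nm.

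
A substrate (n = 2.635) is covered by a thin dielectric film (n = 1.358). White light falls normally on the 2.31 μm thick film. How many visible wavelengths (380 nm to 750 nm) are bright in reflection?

8

At the upper boundary (n = 1.0 to n = 1.358) the reflected ray undergoes a half-wave phase shift.
Ray reflecting at the bottom interface goes from n = 1.358 toward n = 2.635: a half-wave phase shift.
The two reflections carry the same phase change, so no net offset.
So the condition for constructive reflection is 2 n t = m λ.
λ = 2 n t / m = 6274 / m nm.
m=8: 784 nm (IR); m=9: 697 nm (visible); m=10: 627 nm (visible); m=11: 570 nm (visible); m=12: 523 nm (visible); m=13: 483 nm (visible); m=14: 448 nm (visible); m=15: 418 nm (visible); m=16: 392 nm (visible); m=17: 369 nm (UV).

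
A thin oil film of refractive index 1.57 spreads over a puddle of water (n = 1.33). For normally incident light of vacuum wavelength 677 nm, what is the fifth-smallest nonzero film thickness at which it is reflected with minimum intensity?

1078 nm

Top surface (1.0 → 1.57): reflection off a higher-index medium gives a half-wave phase shift.
At the lower boundary (n = 1.57 to n = 1.33) the reflected ray undergoes no phase shift.
Net: one phase inversion between the two reflected rays.
With one net inversion, destructive interference in reflection requires 2 n t = m λ.
The fifth-smallest nonzero thickness corresponds to m = 5: t = m λ / (2 n) = 5.00 × 677 / (2 × 1.57) = 1078 nm.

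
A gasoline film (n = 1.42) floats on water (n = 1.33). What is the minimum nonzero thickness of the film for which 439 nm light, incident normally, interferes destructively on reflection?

Top surface (1.0 → 1.42): reflection off a higher-index medium gives a half-wave phase shift.
Ray reflecting at the bottom interface goes from n = 1.42 toward n = 1.33: no phase shift.
Net: one phase inversion between the two reflected rays.
For dark reflection here: 2 n t = m λ.
Minimum nonzero at m = 1: t = λ / (2 n) = 439 / (2 × 1.42) = 155 nm.

155 nm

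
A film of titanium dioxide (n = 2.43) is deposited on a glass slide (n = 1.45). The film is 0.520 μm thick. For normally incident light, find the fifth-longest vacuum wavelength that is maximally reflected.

At the upper boundary (n = 1.0 to n = 2.43) the reflected ray undergoes a half-wave phase shift.
At the lower boundary (n = 2.43 to n = 1.45) the reflected ray undergoes no phase shift.
The two reflections differ by half a wavelength.
So the condition for constructive reflection is 2 n t = (m + ½) λ.
λ = 2 n t / (m + ½). The fifth-longest wavelength is m = 4: λ = 2 × 2.43 × 520 / 4.50 = 562 nm.

562 nm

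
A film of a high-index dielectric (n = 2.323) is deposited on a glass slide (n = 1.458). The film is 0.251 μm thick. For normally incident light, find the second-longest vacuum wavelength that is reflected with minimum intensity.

583 nm

At the upper boundary (n = 1.0 to n = 2.323) the reflected ray undergoes a half-wave phase shift.
At the lower boundary (n = 2.323 to n = 1.458) the reflected ray undergoes no phase shift.
The two reflections differ by half a wavelength.
So the condition for destructive reflection is 2 n t = m λ.
λ = 2 n t / m. The second-longest wavelength is m = 2: λ = 2 × 2.323 × 251 / 2.00 = 583 nm.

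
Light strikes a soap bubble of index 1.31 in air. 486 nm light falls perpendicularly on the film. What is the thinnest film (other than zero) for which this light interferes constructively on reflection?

92.7 nm

Top surface (1.0 → 1.31): reflection off a higher-index medium gives a half-wave phase shift.
At the lower boundary (n = 1.31 to n = 1.0) the reflected ray undergoes no phase shift.
Exactly one π shift → a net half-wave offset.
So the condition for constructive reflection is 2 n t = (m + ½) λ.
Minimum at m = 0: t = λ / (4 n) = 486 / (4 × 1.31) = 92.7 nm.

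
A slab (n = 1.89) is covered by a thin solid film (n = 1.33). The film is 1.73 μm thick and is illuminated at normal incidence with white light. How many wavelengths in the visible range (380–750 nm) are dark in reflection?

Ray reflecting at the top interface goes from n = 1.0 toward n = 1.33: a half-wave phase shift.
Bottom surface (1.33 → 1.89): reflection off a higher-index medium gives a half-wave phase shift.
Zero or two π shifts → no net half-wave offset.
So the condition for destructive reflection is 2 n t = (m + ½) λ.
λ = 2 n t / (m + ½) = 4602 / (m + ½) nm.
m=5: 837 nm (IR); m=6: 708 nm (visible); m=7: 614 nm (visible); m=8: 541 nm (visible); m=9: 484 nm (visible); m=10: 438 nm (visible); m=11: 400 nm (visible); m=12: 368 nm (UV).

6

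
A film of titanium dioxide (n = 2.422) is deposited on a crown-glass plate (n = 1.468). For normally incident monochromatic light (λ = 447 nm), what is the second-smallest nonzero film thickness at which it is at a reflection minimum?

185 nm

At the upper boundary (n = 1.0 to n = 2.422) the reflected ray undergoes a half-wave phase shift.
Ray reflecting at the bottom interface goes from n = 2.422 toward n = 1.468: no phase shift.
Net: one phase inversion between the two reflected rays.
So the condition for destructive reflection is 2 n t = m λ.
The second-smallest nonzero thickness corresponds to m = 2: t = m λ / (2 n) = 2.00 × 447 / (2 × 2.422) = 185 nm.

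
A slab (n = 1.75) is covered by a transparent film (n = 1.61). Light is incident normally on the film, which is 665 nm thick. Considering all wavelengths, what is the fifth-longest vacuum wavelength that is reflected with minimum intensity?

476 nm

At the upper boundary (n = 1.0 to n = 1.61) the reflected ray undergoes a half-wave phase shift.
Ray reflecting at the bottom interface goes from n = 1.61 toward n = 1.75: a half-wave phase shift.
Zero or two π shifts → no net half-wave offset.
For weak reflection here: 2 n t = (m + ½) λ.
λ = 2 n t / (m + ½). The fifth-longest wavelength is m = 4: λ = 2 × 1.61 × 665 / 4.50 = 476 nm.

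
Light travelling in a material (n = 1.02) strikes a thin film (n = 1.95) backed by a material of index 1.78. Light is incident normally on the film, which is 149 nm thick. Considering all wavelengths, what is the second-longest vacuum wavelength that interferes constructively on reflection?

387 nm

At the upper boundary (n = 1.02 to n = 1.95) the reflected ray undergoes a half-wave phase shift.
Bottom surface (1.95 → 1.78): reflection off a lower-index medium gives no phase shift.
Net: one phase inversion between the two reflected rays.
So the condition for constructive reflection is 2 n t = (m + ½) λ.
λ = 2 n t / (m + ½). The second-longest wavelength is m = 1: λ = 2 × 1.95 × 149 / 1.50 = 387 nm.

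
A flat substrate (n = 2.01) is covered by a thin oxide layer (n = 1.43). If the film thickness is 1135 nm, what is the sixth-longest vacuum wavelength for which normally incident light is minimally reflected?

Top surface (1.0 → 1.43): reflection off a higher-index medium gives a half-wave phase shift.
Bottom surface (1.43 → 2.01): reflection off a higher-index medium gives a half-wave phase shift.
Zero or two π shifts → no net half-wave offset.
With no net inversion, destructive interference in reflection requires 2 n t = (m + ½) λ.
λ = 2 n t / (m + ½). The sixth-longest wavelength is m = 5: λ = 2 × 1.43 × 1135 / 5.50 = 590 nm.

590 nm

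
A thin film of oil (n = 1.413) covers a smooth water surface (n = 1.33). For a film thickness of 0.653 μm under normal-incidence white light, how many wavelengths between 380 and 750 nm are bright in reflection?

At the upper boundary (n = 1.0 to n = 1.413) the reflected ray undergoes a half-wave phase shift.
At the lower boundary (n = 1.413 to n = 1.33) the reflected ray undergoes no phase shift.
Net: one phase inversion between the two reflected rays.
For bright reflection here: 2 n t = (m + ½) λ.
λ = 2 n t / (m + ½) = 1845 / (m + ½) nm.
m=1: 1230 nm (IR); m=2: 738 nm (visible); m=3: 527 nm (visible); m=4: 410 nm (visible); m=5: 336 nm (UV).

3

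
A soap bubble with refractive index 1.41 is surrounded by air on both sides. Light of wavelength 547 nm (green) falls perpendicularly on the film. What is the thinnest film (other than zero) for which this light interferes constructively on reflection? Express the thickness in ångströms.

970 Å

Ray reflecting at the top interface goes from n = 1.0 toward n = 1.41: a half-wave phase shift.
Ray reflecting at the bottom interface goes from n = 1.41 toward n = 1.0: no phase shift.
Net: one phase inversion between the two reflected rays.
For bright reflection here: 2 n t = (m + ½) λ.
Minimum at m = 0: t = λ / (4 n) = 547 / (4 × 1.41) = 97.0 nm.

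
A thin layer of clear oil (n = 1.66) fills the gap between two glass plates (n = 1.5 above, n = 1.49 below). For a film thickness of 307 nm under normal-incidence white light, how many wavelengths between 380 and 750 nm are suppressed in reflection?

At the upper boundary (n = 1.5 to n = 1.66) the reflected ray undergoes a half-wave phase shift.
Ray reflecting at the bottom interface goes from n = 1.66 toward n = 1.49: no phase shift.
Net: one phase inversion between the two reflected rays.
For dark reflection here: 2 n t = m λ.
λ = 2 n t / m = 1019 / m nm.
m=1: 1019 nm (IR); m=2: 510 nm (visible); m=3: 340 nm (UV).

1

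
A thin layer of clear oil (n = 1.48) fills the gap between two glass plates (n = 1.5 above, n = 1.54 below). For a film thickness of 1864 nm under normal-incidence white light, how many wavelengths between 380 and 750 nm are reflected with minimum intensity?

7

Top surface (1.5 → 1.48): reflection off a lower-index medium gives no phase shift.
Ray reflecting at the bottom interface goes from n = 1.48 toward n = 1.54: a half-wave phase shift.
Exactly one π shift → a net half-wave offset.
So the condition for destructive reflection is 2 n t = m λ.
λ = 2 n t / m = 5517 / m nm.
m=7: 788 nm (IR); m=8: 690 nm (visible); m=9: 613 nm (visible); m=10: 552 nm (visible); m=11: 502 nm (visible); m=12: 460 nm (visible); m=13: 424 nm (visible); m=14: 394 nm (visible); m=15: 368 nm (UV).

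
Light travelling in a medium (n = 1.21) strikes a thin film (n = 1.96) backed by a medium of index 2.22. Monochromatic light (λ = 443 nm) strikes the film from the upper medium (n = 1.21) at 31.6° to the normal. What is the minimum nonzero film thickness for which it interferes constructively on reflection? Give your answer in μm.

0.119 μm

Top surface (1.21 → 1.96): reflection off a higher-index medium gives a half-wave phase shift.
Ray reflecting at the bottom interface goes from n = 1.96 toward n = 2.22: a half-wave phase shift.
The two reflections carry the same phase change, so no net offset.
For strong reflection here: 2 n t cos θ_r = m λ.
Snell's law: 1.21 sin 31.6° = 1.96 sin θ_r → sin θ_r = 0.323, cos θ_r = 0.946.
Minimum nonzero at m = 1: t = λ / (2 n cos θ_r) = 443 / (2 × 1.96 × 0.946) = 119 nm.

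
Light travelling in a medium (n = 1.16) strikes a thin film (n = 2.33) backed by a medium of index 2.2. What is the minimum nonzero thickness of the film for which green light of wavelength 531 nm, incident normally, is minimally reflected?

114 nm

Ray reflecting at the top interface goes from n = 1.16 toward n = 2.33: a half-wave phase shift.
Bottom surface (2.33 → 2.2): reflection off a lower-index medium gives no phase shift.
Exactly one π shift → a net half-wave offset.
For weak reflection here: 2 n t = m λ.
Minimum nonzero at m = 1: t = λ / (2 n) = 531 / (2 × 2.33) = 114 nm.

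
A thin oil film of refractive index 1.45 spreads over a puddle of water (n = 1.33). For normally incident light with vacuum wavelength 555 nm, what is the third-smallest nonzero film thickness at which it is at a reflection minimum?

574 nm

Top surface (1.0 → 1.45): reflection off a higher-index medium gives a half-wave phase shift.
Bottom surface (1.45 → 1.33): reflection off a lower-index medium gives no phase shift.
Exactly one π shift → a net half-wave offset.
With one net inversion, destructive interference in reflection requires 2 n t = m λ.
The third-smallest nonzero thickness corresponds to m = 3: t = m λ / (2 n) = 3.00 × 555 / (2 × 1.45) = 574 nm.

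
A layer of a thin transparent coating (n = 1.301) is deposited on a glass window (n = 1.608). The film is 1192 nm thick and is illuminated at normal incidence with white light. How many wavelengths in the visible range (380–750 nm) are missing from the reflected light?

4

Top surface (1.0 → 1.301): reflection off a higher-index medium gives a half-wave phase shift.
At the lower boundary (n = 1.301 to n = 1.608) the reflected ray undergoes a half-wave phase shift.
The two reflections carry the same phase change, so no net offset.
For dark reflection here: 2 n t = (m + ½) λ.
λ = 2 n t / (m + ½) = 3102 / (m + ½) nm.
m=3: 886 nm (IR); m=4: 689 nm (visible); m=5: 564 nm (visible); m=6: 477 nm (visible); m=7: 414 nm (visible); m=8: 365 nm (UV).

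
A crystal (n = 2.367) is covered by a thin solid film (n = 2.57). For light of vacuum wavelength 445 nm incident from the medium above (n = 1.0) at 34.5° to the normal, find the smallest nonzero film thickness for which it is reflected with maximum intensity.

At the upper boundary (n = 1.0 to n = 2.57) the reflected ray undergoes a half-wave phase shift.
At the lower boundary (n = 2.57 to n = 2.367) the reflected ray undergoes no phase shift.
Exactly one π shift → a net half-wave offset.
For maximum reflection here: 2 n t cos θ_r = (m + ½) λ.
Snell's law: 1.0 sin 34.5° = 2.57 sin θ_r → sin θ_r = 0.220, cos θ_r = 0.975.
Minimum at m = 0: t = λ / (4 n cos θ_r) = 445 / (4 × 2.57 × 0.975) = 44.4 nm.

44.4 nm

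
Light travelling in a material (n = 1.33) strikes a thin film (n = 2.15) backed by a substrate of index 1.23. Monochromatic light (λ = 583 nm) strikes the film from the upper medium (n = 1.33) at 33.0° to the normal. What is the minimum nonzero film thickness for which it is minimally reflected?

Ray reflecting at the top interface goes from n = 1.33 toward n = 2.15: a half-wave phase shift.
At the lower boundary (n = 2.15 to n = 1.23) the reflected ray undergoes no phase shift.
Exactly one π shift → a net half-wave offset.
With one net inversion, destructive interference in reflection requires 2 n t cos θ_r = m λ.
Snell's law: 1.33 sin 33.0° = 2.15 sin θ_r → sin θ_r = 0.337, cos θ_r = 0.942.
Minimum nonzero at m = 1: t = λ / (2 n cos θ_r) = 583 / (2 × 2.15 × 0.942) = 144 nm.

144 nm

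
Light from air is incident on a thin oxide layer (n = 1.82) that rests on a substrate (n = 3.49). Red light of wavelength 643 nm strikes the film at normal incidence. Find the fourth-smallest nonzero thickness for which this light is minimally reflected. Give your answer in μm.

Ray reflecting at the top interface goes from n = 1.0 toward n = 1.82: a half-wave phase shift.
Ray reflecting at the bottom interface goes from n = 1.82 toward n = 3.49: a half-wave phase shift.
Net: no relative phase inversion (both shifts match).
For dark reflection here: 2 n t = (m + ½) λ.
The fourth-smallest nonzero thickness corresponds to m = 3: t = (m + ½) λ / (2 n) = 3.50 × 643 / (2 × 1.82) = 618 nm.

0.618 μm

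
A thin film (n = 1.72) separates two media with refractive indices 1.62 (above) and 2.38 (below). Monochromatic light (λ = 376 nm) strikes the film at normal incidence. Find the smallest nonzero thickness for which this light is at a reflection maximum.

109 nm

Top surface (1.62 → 1.72): reflection off a higher-index medium gives a half-wave phase shift.
At the lower boundary (n = 1.72 to n = 2.38) the reflected ray undergoes a half-wave phase shift.
The two reflections carry the same phase change, so no net offset.
With no net inversion, constructive interference in reflection requires 2 n t = m λ.
The smallest nonzero thickness corresponds to m = 1: t = m λ / (2 n) = 1.00 × 376 / (2 × 1.72) = 109 nm.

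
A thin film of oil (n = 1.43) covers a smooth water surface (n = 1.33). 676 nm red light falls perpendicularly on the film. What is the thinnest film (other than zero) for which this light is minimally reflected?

Top surface (1.0 → 1.43): reflection off a higher-index medium gives a half-wave phase shift.
Bottom surface (1.43 → 1.33): reflection off a lower-index medium gives no phase shift.
Exactly one π shift → a net half-wave offset.
With one net inversion, destructive interference in reflection requires 2 n t = m λ.
Minimum nonzero at m = 1: t = λ / (2 n) = 676 / (2 × 1.43) = 236 nm.

236 nm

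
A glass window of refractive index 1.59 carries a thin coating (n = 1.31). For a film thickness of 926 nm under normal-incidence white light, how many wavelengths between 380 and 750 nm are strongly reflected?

3

Ray reflecting at the top interface goes from n = 1.0 toward n = 1.31: a half-wave phase shift.
Bottom surface (1.31 → 1.59): reflection off a higher-index medium gives a half-wave phase shift.
The two reflections carry the same phase change, so no net offset.
So the condition for constructive reflection is 2 n t = m λ.
λ = 2 n t / m = 2426 / m nm.
m=3: 809 nm (IR); m=4: 607 nm (visible); m=5: 485 nm (visible); m=6: 404 nm (visible); m=7: 347 nm (UV).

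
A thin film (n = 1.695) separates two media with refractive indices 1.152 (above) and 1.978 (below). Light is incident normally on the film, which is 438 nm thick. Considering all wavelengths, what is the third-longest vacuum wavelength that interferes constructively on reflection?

Ray reflecting at the top interface goes from n = 1.152 toward n = 1.695: a half-wave phase shift.
Bottom surface (1.695 → 1.978): reflection off a higher-index medium gives a half-wave phase shift.
Zero or two π shifts → no net half-wave offset.
With no net inversion, constructive interference in reflection requires 2 n t = m λ.
λ = 2 n t / m. The third-longest wavelength is m = 3: λ = 2 × 1.695 × 438 / 3.00 = 495 nm.

495 nm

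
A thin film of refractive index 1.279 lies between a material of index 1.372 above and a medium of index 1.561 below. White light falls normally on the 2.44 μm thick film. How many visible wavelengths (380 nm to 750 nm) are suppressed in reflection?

Top surface (1.372 → 1.279): reflection off a lower-index medium gives no phase shift.
Bottom surface (1.279 → 1.561): reflection off a higher-index medium gives a half-wave phase shift.
Exactly one π shift → a net half-wave offset.
With one net inversion, destructive interference in reflection requires 2 n t = m λ.
λ = 2 n t / m = 6242 / m nm.
m=8: 780 nm (IR); m=9: 694 nm (visible); m=10: 624 nm (visible); m=11: 567 nm (visible); m=12: 520 nm (visible); m=13: 480 nm (visible); m=14: 446 nm (visible); m=15: 416 nm (visible); m=16: 390 nm (visible); m=17: 367 nm (UV).

8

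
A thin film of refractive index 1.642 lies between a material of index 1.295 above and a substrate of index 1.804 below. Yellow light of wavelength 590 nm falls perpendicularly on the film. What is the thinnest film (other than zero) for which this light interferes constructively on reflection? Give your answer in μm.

0.180 μm

Ray reflecting at the top interface goes from n = 1.295 toward n = 1.642: a half-wave phase shift.
Ray reflecting at the bottom interface goes from n = 1.642 toward n = 1.804: a half-wave phase shift.
The two reflections carry the same phase change, so no net offset.
So the condition for constructive reflection is 2 n t = m λ.
Minimum nonzero at m = 1: t = λ / (2 n) = 590 / (2 × 1.642) = 180 nm.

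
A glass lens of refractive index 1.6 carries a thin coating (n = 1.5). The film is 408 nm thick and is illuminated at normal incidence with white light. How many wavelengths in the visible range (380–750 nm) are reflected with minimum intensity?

At the upper boundary (n = 1.0 to n = 1.5) the reflected ray undergoes a half-wave phase shift.
At the lower boundary (n = 1.5 to n = 1.6) the reflected ray undergoes a half-wave phase shift.
The two reflections carry the same phase change, so no net offset.
With no net inversion, destructive interference in reflection requires 2 n t = (m + ½) λ.
λ = 2 n t / (m + ½) = 1224 / (m + ½) nm.
m=1: 816 nm (IR); m=2: 490 nm (visible); m=3: 350 nm (UV).

1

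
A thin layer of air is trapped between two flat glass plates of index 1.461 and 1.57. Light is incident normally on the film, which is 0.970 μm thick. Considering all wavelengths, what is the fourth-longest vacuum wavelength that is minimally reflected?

485 nm

Ray reflecting at the top interface goes from n = 1.461 toward n = 1.0: no phase shift.
At the lower boundary (n = 1.0 to n = 1.57) the reflected ray undergoes a half-wave phase shift.
The two reflections differ by half a wavelength.
For dark reflection here: 2 n t = m λ.
λ = 2 n t / m. The fourth-longest wavelength is m = 4: λ = 2 × 1.0 × 970 / 4.00 = 485 nm.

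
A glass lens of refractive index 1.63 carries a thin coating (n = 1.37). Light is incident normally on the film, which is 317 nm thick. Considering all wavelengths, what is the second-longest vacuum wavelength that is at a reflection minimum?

Top surface (1.0 → 1.37): reflection off a higher-index medium gives a half-wave phase shift.
Bottom surface (1.37 → 1.63): reflection off a higher-index medium gives a half-wave phase shift.
The two reflections carry the same phase change, so no net offset.
For minimum reflection here: 2 n t = (m + ½) λ.
λ = 2 n t / (m + ½). The second-longest wavelength is m = 1: λ = 2 × 1.37 × 317 / 1.50 = 579 nm.

579 nm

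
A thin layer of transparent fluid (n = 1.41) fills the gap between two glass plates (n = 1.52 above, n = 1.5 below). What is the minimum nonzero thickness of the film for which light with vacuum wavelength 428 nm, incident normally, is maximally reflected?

75.9 nm

Ray reflecting at the top interface goes from n = 1.52 toward n = 1.41: no phase shift.
Ray reflecting at the bottom interface goes from n = 1.41 toward n = 1.5: a half-wave phase shift.
Net: one phase inversion between the two reflected rays.
With one net inversion, constructive interference in reflection requires 2 n t = (m + ½) λ.
Minimum at m = 0: t = λ / (4 n) = 428 / (4 × 1.41) = 75.9 nm.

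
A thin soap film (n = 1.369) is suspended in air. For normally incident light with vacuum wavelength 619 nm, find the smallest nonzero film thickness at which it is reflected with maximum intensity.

113 nm

Ray reflecting at the top interface goes from n = 1.0 toward n = 1.369: a half-wave phase shift.
Ray reflecting at the bottom interface goes from n = 1.369 toward n = 1.0: no phase shift.
Exactly one π shift → a net half-wave offset.
For bright reflection here: 2 n t = (m + ½) λ.
Minimum at m = 0: t = λ / (4 n) = 619 / (4 × 1.369) = 113 nm.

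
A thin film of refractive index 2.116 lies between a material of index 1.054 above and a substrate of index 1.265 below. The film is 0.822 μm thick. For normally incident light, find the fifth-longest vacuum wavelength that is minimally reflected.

696 nm

Ray reflecting at the top interface goes from n = 1.054 toward n = 2.116: a half-wave phase shift.
Ray reflecting at the bottom interface goes from n = 2.116 toward n = 1.265: no phase shift.
Net: one phase inversion between the two reflected rays.
With one net inversion, destructive interference in reflection requires 2 n t = m λ.
λ = 2 n t / m. The fifth-longest wavelength is m = 5: λ = 2 × 2.116 × 822 / 5.00 = 696 nm.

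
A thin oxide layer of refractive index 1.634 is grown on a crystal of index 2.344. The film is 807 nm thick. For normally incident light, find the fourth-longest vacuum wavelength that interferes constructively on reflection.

Ray reflecting at the top interface goes from n = 1.0 toward n = 1.634: a half-wave phase shift.
Ray reflecting at the bottom interface goes from n = 1.634 toward n = 2.344: a half-wave phase shift.
The two reflections carry the same phase change, so no net offset.
For maximum reflection here: 2 n t = m λ.
λ = 2 n t / m. The fourth-longest wavelength is m = 4: λ = 2 × 1.634 × 807 / 4.00 = 659 nm.

659 nm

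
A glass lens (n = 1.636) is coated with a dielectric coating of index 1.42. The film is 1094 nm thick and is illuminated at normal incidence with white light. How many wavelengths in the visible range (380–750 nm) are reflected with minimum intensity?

4

Ray reflecting at the top interface goes from n = 1.0 toward n = 1.42: a half-wave phase shift.
Ray reflecting at the bottom interface goes from n = 1.42 toward n = 1.636: a half-wave phase shift.
Net: no relative phase inversion (both shifts match).
So the condition for destructive reflection is 2 n t = (m + ½) λ.
λ = 2 n t / (m + ½) = 3107 / (m + ½) nm.
m=3: 888 nm (IR); m=4: 690 nm (visible); m=5: 565 nm (visible); m=6: 478 nm (visible); m=7: 414 nm (visible); m=8: 366 nm (UV).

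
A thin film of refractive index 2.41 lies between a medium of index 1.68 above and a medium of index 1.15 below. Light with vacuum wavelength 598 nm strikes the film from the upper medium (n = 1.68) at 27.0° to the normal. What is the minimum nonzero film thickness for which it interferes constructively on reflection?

65.4 nm

At the upper boundary (n = 1.68 to n = 2.41) the reflected ray undergoes a half-wave phase shift.
Bottom surface (2.41 → 1.15): reflection off a lower-index medium gives no phase shift.
Exactly one π shift → a net half-wave offset.
So the condition for constructive reflection is 2 n t cos θ_r = (m + ½) λ.
Snell's law: 1.68 sin 27.0° = 2.41 sin θ_r → sin θ_r = 0.316, cos θ_r = 0.949.
Minimum at m = 0: t = λ / (4 n cos θ_r) = 598 / (4 × 2.41 × 0.949) = 65.4 nm.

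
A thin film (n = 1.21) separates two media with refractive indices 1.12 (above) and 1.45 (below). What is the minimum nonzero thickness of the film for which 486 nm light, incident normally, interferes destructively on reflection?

100 nm

Top surface (1.12 → 1.21): reflection off a higher-index medium gives a half-wave phase shift.
Bottom surface (1.21 → 1.45): reflection off a higher-index medium gives a half-wave phase shift.
Zero or two π shifts → no net half-wave offset.
So the condition for destructive reflection is 2 n t = (m + ½) λ.
Minimum at m = 0: t = λ / (4 n) = 486 / (4 × 1.21) = 100 nm.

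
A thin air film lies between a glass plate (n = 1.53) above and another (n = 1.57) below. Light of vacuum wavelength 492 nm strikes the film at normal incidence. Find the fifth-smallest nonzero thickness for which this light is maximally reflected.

1107 nm

At the upper boundary (n = 1.53 to n = 1.0) the reflected ray undergoes no phase shift.
At the lower boundary (n = 1.0 to n = 1.57) the reflected ray undergoes a half-wave phase shift.
Exactly one π shift → a net half-wave offset.
For maximum reflection here: 2 n t = (m + ½) λ.
The fifth-smallest nonzero thickness corresponds to m = 4: t = (m + ½) λ / (2 n) = 4.50 × 492 / (2 × 1.0) = 1107 nm.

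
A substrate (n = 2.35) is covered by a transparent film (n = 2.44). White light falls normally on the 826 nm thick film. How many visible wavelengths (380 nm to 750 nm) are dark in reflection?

5

Top surface (1.0 → 2.44): reflection off a higher-index medium gives a half-wave phase shift.
Bottom surface (2.44 → 2.35): reflection off a lower-index medium gives no phase shift.
Net: one phase inversion between the two reflected rays.
For weak reflection here: 2 n t = m λ.
λ = 2 n t / m = 4031 / m nm.
m=5: 806 nm (IR); m=6: 672 nm (visible); m=7: 576 nm (visible); m=8: 504 nm (visible); m=9: 448 nm (visible); m=10: 403 nm (visible); m=11: 366 nm (UV).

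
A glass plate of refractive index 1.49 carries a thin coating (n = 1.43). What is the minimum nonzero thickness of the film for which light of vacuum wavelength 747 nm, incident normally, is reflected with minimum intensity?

131 nm

Top surface (1.0 → 1.43): reflection off a higher-index medium gives a half-wave phase shift.
Bottom surface (1.43 → 1.49): reflection off a higher-index medium gives a half-wave phase shift.
The two reflections carry the same phase change, so no net offset.
So the condition for destructive reflection is 2 n t = (m + ½) λ.
Minimum at m = 0: t = λ / (4 n) = 747 / (4 × 1.43) = 131 nm.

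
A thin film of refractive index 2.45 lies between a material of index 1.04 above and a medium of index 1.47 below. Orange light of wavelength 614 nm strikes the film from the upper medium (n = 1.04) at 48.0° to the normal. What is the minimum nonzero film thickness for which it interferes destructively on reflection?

Top surface (1.04 → 2.45): reflection off a higher-index medium gives a half-wave phase shift.
Bottom surface (2.45 → 1.47): reflection off a lower-index medium gives no phase shift.
Net: one phase inversion between the two reflected rays.
So the condition for destructive reflection is 2 n t cos θ_r = m λ.
Snell's law: 1.04 sin 48.0° = 2.45 sin θ_r → sin θ_r = 0.315, cos θ_r = 0.949.
Minimum nonzero at m = 1: t = λ / (2 n cos θ_r) = 614 / (2 × 2.45 × 0.949) = 132 nm.

132 nm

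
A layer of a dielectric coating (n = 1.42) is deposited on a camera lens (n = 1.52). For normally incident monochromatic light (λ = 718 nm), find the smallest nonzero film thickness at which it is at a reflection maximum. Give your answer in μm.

0.253 μm

Ray reflecting at the top interface goes from n = 1.0 toward n = 1.42: a half-wave phase shift.
Ray reflecting at the bottom interface goes from n = 1.42 toward n = 1.52: a half-wave phase shift.
Zero or two π shifts → no net half-wave offset.
So the condition for constructive reflection is 2 n t = m λ.
Minimum nonzero at m = 1: t = λ / (2 n) = 718 / (2 × 1.42) = 253 nm.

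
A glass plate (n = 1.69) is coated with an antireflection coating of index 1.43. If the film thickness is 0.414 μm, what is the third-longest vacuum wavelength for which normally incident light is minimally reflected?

474 nm

At the upper boundary (n = 1.0 to n = 1.43) the reflected ray undergoes a half-wave phase shift.
Bottom surface (1.43 → 1.69): reflection off a higher-index medium gives a half-wave phase shift.
Net: no relative phase inversion (both shifts match).
With no net inversion, destructive interference in reflection requires 2 n t = (m + ½) λ.
λ = 2 n t / (m + ½). The third-longest wavelength is m = 2: λ = 2 × 1.43 × 414 / 2.50 = 474 nm.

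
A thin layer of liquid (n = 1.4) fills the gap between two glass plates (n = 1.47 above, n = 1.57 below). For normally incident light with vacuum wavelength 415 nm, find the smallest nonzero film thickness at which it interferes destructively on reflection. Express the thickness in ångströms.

Ray reflecting at the top interface goes from n = 1.47 toward n = 1.4: no phase shift.
At the lower boundary (n = 1.4 to n = 1.57) the reflected ray undergoes a half-wave phase shift.
The two reflections differ by half a wavelength.
For dark reflection here: 2 n t = m λ.
Minimum nonzero at m = 1: t = λ / (2 n) = 415 / (2 × 1.4) = 148 nm.

1482 Å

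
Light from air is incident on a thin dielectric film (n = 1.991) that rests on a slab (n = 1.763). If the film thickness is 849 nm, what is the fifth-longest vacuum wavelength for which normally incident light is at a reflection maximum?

751 nm

Top surface (1.0 → 1.991): reflection off a higher-index medium gives a half-wave phase shift.
Bottom surface (1.991 → 1.763): reflection off a lower-index medium gives no phase shift.
Exactly one π shift → a net half-wave offset.
For bright reflection here: 2 n t = (m + ½) λ.
λ = 2 n t / (m + ½). The fifth-longest wavelength is m = 4: λ = 2 × 1.991 × 849 / 4.50 = 751 nm.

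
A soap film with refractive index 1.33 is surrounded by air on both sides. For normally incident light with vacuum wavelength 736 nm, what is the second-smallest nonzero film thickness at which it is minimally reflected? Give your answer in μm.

At the upper boundary (n = 1.0 to n = 1.33) the reflected ray undergoes a half-wave phase shift.
Ray reflecting at the bottom interface goes from n = 1.33 toward n = 1.0: no phase shift.
The two reflections differ by half a wavelength.
With one net inversion, destructive interference in reflection requires 2 n t = m λ.
The second-smallest nonzero thickness corresponds to m = 2: t = m λ / (2 n) = 2.00 × 736 / (2 × 1.33) = 553 nm.

0.553 μm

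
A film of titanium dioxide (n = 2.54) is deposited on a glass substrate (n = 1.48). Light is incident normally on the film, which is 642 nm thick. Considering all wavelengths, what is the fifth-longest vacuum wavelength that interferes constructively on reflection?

725 nm

Top surface (1.0 → 2.54): reflection off a higher-index medium gives a half-wave phase shift.
At the lower boundary (n = 2.54 to n = 1.48) the reflected ray undergoes no phase shift.
Net: one phase inversion between the two reflected rays.
With one net inversion, constructive interference in reflection requires 2 n t = (m + ½) λ.
λ = 2 n t / (m + ½). The fifth-longest wavelength is m = 4: λ = 2 × 2.54 × 642 / 4.50 = 725 nm.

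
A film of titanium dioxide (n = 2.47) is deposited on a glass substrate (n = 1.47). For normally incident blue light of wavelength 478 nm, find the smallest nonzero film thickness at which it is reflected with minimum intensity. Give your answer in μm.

0.0968 μm

Top surface (1.0 → 2.47): reflection off a higher-index medium gives a half-wave phase shift.
Bottom surface (2.47 → 1.47): reflection off a lower-index medium gives no phase shift.
The two reflections differ by half a wavelength.
For dark reflection here: 2 n t = m λ.
Minimum nonzero at m = 1: t = λ / (2 n) = 478 / (2 × 2.47) = 96.8 nm.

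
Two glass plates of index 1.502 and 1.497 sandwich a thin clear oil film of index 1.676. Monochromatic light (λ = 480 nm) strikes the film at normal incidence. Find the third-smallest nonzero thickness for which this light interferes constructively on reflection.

358 nm

Ray reflecting at the top interface goes from n = 1.502 toward n = 1.676: a half-wave phase shift.
Bottom surface (1.676 → 1.497): reflection off a lower-index medium gives no phase shift.
Net: one phase inversion between the two reflected rays.
For bright reflection here: 2 n t = (m + ½) λ.
The third-smallest nonzero thickness corresponds to m = 2: t = (m + ½) λ / (2 n) = 2.50 × 480 / (2 × 1.676) = 358 nm.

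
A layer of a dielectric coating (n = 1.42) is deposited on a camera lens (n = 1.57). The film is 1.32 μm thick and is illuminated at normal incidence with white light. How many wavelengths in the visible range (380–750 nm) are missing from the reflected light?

5

At the upper boundary (n = 1.0 to n = 1.42) the reflected ray undergoes a half-wave phase shift.
At the lower boundary (n = 1.42 to n = 1.57) the reflected ray undergoes a half-wave phase shift.
The two reflections carry the same phase change, so no net offset.
With no net inversion, destructive interference in reflection requires 2 n t = (m + ½) λ.
λ = 2 n t / (m + ½) = 3749 / (m + ½) nm.
m=4: 833 nm (IR); m=5: 682 nm (visible); m=6: 577 nm (visible); m=7: 500 nm (visible); m=8: 441 nm (visible); m=9: 395 nm (visible); m=10: 357 nm (UV).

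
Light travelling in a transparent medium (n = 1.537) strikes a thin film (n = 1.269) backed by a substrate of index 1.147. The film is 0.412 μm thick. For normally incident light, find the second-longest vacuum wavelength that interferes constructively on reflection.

Top surface (1.537 → 1.269): reflection off a lower-index medium gives no phase shift.
At the lower boundary (n = 1.269 to n = 1.147) the reflected ray undergoes no phase shift.
Net: no relative phase inversion (both shifts match).
For strong reflection here: 2 n t = m λ.
λ = 2 n t / m. The second-longest wavelength is m = 2: λ = 2 × 1.269 × 412 / 2.00 = 523 nm.

523 nm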